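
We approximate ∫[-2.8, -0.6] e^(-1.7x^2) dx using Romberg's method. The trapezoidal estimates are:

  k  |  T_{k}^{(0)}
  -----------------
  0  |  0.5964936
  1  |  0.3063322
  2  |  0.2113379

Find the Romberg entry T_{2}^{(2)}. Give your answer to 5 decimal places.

Richardson extrapolation on the trapezoidal column (denominator 4−1=3):
T_{1}^{(1)} = 0.3063322 + (0.3063322 − 0.5964936)/3 = 0.2096117
T_{2}^{(1)} = 0.2113379 + (0.2113379 − 0.3063322)/3 = 0.1796731
T_{2}^{(2)} = 0.1796731 + (0.1796731 − 0.2096117)/15 = 0.1776772
(Column j=1 coincides with Simpson's rule on the same nodes.)

0.17768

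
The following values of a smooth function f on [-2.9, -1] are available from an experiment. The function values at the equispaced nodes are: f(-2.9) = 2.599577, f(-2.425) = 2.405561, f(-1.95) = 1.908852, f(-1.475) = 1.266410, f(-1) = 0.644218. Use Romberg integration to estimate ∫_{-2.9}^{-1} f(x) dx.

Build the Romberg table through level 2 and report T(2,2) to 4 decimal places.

3.4436

T(0,0) (trapezoid, 1 panel, h=1.9000): 3.081605
T(1,0) (trapezoid, 2 panels, h=0.9500): 3.354212
T(2,0) (trapezoid, 4 panels, h=0.4750): 3.421292
T(1,1) = 3.354212 + (3.354212 − 3.081605)/3 = 3.445081
T(2,1) = 3.421292 + (3.421292 − 3.354212)/3 = 3.443652
T(2,2) = 3.443652 + (3.443652 − 3.445081)/15 = 3.443557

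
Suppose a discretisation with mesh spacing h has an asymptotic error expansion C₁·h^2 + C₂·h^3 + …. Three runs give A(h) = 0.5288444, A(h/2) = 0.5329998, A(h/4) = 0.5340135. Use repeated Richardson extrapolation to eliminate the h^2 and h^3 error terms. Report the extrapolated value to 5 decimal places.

0.53435

First eliminate the h^2 term (factor 2^2 = 4):
  B₁ = (4·0.5329998 − 0.5288444)/3 = 0.5343849
  B₂ = (4·0.5340135 − 0.5329998)/3 = 0.5343514
Then eliminate the h^3 term (factor 2^3 = 8):
  (8·0.5343514 − 0.5343849)/7 = 0.5343466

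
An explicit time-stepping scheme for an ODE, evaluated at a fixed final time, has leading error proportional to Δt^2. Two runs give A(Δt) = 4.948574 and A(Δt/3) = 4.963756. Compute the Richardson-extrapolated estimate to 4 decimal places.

The leading error scales as Δt^2; refining by a factor of 3 reduces it by 3^2 = 9.
Extrapolated value = (9·A(Δt/3) − A(Δt)) / (9 − 1)
= (9·4.963756 − 4.948574) / 8
= 39.725230 / 8 = 4.965654

4.9657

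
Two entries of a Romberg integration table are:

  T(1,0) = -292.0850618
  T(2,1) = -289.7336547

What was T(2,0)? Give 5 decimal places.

-290.32151

From T(2,1) = (4·T(2,0) − T(1,0))/3, solve for T(2,0):
4·T(2,0) = 3·(-289.7336547) + (-292.0850618) = -1161.2860259
T(2,0) = -290.3215065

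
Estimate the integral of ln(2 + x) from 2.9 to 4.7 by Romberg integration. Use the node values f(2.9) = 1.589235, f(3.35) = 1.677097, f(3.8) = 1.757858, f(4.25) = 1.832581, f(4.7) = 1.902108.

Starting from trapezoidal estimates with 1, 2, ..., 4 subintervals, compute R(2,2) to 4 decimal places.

3.1569

R(0,0) (trapezoid, 1 panel, h=1.8000): 3.142209
R(1,0) (trapezoid, 2 panels, h=0.9000): 3.153177
R(2,0) (trapezoid, 4 panels, h=0.4500): 3.155943
R(1,1) = 3.153177 + (3.153177 − 3.142209)/3 = 3.156833
R(2,1) = 3.155943 + (3.155943 − 3.153177)/3 = 3.156865
R(2,2) = 3.156865 + (3.156865 − 3.156833)/15 = 3.156867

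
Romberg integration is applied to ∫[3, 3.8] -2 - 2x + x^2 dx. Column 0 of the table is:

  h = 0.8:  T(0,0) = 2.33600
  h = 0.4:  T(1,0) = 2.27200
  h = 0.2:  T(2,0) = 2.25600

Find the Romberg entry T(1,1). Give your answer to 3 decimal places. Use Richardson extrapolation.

2.251

Richardson extrapolation on the trapezoidal column (denominator 4−1=3):
T(1,1) = 2.27200 + (2.27200 − 2.33600)/3 = 2.25067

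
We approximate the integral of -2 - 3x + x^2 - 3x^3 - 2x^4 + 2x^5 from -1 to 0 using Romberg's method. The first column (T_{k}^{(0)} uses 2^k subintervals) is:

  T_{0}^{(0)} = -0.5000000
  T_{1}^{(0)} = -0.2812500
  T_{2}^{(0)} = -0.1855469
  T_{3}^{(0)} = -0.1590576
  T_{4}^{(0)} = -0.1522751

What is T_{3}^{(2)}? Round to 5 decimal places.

Richardson extrapolation on the trapezoidal column (denominator 4−1=3):
T_{2}^{(1)} = -0.1855469 + (-0.1855469 − (-0.2812500))/3 = -0.1536459
T_{3}^{(1)} = -0.1590576 + (-0.1590576 − (-0.1855469))/3 = -0.1502278
T_{3}^{(2)} = -0.1502278 + (-0.1502278 − (-0.1536459))/15 = -0.1499999

-0.15000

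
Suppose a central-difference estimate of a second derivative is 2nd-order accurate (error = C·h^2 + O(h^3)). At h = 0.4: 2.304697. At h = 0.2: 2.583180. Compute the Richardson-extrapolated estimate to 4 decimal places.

Extrapolated value = (4·A(h/2) − A(h)) / (4 − 1)
= (4·2.583180 − 2.304697) / 3
= 8.028023 / 3 = 2.676008

2.6760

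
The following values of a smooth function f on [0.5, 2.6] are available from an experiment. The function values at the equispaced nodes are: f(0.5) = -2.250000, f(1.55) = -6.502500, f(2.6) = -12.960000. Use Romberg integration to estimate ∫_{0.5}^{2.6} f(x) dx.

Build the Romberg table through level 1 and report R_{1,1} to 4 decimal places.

-14.4270

R_{0,0} (trapezoid, 1 panel, h=2.1000): -15.970500
R_{1,0} (trapezoid, 2 panels, h=1.0500): -14.812875
R_{1,1} = -14.812875 + (-14.812875 − (-15.970500))/3 = -14.427000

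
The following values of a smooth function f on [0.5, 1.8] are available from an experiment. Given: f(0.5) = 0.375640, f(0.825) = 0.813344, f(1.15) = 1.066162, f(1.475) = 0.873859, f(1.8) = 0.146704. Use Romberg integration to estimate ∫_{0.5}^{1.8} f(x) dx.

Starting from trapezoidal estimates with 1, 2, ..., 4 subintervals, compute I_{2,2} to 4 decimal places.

1.0175

I_{0,0} (trapezoid, 1 panel, h=1.3000): 0.339524
I_{1,0} (trapezoid, 2 panels, h=0.6500): 0.862767
I_{2,0} (trapezoid, 4 panels, h=0.3250): 0.979725
I_{1,1} = 0.862767 + (0.862767 − 0.339524)/3 = 1.037181
I_{2,1} = 0.979725 + (0.979725 − 0.862767)/3 = 1.018711
I_{2,2} = 1.018711 + (1.018711 − 1.037181)/15 = 1.017480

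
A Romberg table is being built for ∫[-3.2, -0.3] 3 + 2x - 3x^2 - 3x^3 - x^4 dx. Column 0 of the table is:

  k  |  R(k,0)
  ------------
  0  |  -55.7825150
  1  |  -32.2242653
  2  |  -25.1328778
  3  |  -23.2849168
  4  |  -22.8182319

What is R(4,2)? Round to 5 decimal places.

-22.66225

R(3,1) = (4·(-23.2849168) − (-25.1328778)) / 3 = -22.6689298
R(4,1) = (4·(-22.8182319) − (-23.2849168)) / 3 = -22.6626703
R(4,2) = -22.6626703 + (-22.6626703 − (-22.6689298))/15 = -22.6622530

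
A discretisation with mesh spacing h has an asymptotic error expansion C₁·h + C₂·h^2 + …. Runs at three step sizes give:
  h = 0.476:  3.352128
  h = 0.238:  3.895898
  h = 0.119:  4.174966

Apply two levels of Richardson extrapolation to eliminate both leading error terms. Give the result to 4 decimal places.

First eliminate the h term (factor 2^1 = 2):
  B₁ = (2·3.895898 − 3.352128)/1 = 4.439668
  B₂ = (2·4.174966 − 3.895898)/1 = 4.454034
Then eliminate the h^2 term (factor 2^2 = 4):
  (4·4.454034 − 4.439668)/3 = 4.458823

4.4588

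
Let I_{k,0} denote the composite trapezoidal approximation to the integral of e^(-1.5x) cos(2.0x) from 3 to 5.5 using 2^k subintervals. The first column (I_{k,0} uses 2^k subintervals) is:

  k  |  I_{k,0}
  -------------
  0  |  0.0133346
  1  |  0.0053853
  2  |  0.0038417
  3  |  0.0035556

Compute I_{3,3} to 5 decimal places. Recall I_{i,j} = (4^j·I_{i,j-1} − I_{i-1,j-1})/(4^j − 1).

0.00347

Richardson extrapolation on the trapezoidal column (denominator 4−1=3):
I_{1,1} = (4·0.0053853 − 0.0133346) / 3 = 0.0027355
I_{2,1} = 0.0038417 + (0.0038417 − 0.0053853)/3 = 0.0033272
I_{3,1} = (4·0.0035556 − 0.0038417) / 3 = 0.0034602
I_{2,2} = (16·0.0033272 − 0.0027355) / 15 = 0.0033666
I_{3,2} = 0.0034602 + (0.0034602 − 0.0033272)/15 = 0.0034691
I_{3,3} = 0.0034691 + (0.0034691 − 0.0033666)/63 = 0.0034707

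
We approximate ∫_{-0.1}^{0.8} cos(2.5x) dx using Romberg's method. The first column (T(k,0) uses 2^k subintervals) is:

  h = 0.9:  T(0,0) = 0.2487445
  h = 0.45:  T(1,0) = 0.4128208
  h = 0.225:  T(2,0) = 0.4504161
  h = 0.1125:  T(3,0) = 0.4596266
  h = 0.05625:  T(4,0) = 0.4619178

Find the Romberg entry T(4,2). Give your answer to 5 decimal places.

Richardson extrapolation on the trapezoidal column (denominator 4−1=3):
T(3,1) = (4·0.4596266 − 0.4504161) / 3 = 0.4626968
T(4,1) = 0.4619178 + (0.4619178 − 0.4596266)/3 = 0.4626815
T(4,2) = 0.4626815 + (0.4626815 − 0.4626968)/15 = 0.4626805

0.46268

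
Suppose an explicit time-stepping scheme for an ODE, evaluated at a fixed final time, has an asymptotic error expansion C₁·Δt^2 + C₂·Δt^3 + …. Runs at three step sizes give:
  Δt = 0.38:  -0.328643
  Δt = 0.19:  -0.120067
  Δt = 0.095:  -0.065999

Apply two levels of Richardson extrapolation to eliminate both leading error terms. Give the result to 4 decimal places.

First eliminate the Δt^2 term (factor 2^2 = 4):
  B₁ = (4·(-0.120067) − (-0.328643))/3 = -0.050542
  B₂ = (4·(-0.065999) − (-0.120067))/3 = -0.047976
Then eliminate the Δt^3 term (factor 2^3 = 8):
  (8·(-0.047976) − (-0.050542))/7 = -0.047609

-0.0476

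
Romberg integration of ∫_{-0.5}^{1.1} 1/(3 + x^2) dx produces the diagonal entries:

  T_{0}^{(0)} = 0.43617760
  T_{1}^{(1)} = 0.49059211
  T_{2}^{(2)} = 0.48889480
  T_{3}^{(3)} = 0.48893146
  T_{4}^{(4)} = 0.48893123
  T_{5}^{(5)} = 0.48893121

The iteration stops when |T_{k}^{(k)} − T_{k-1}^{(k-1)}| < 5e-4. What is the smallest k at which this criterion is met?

|T_{1}^{(1)} − T_{0}^{(0)}| = 0.05441451 ≥ 5e-4
|T_{2}^{(2)} − T_{1}^{(1)}| = 0.00169731 ≥ 5e-4
|T_{3}^{(3)} − T_{2}^{(2)}| = 0.00003666 < 5e-4

k = 3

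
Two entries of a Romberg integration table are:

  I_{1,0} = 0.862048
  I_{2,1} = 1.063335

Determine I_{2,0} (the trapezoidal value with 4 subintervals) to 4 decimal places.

From I_{2,1} = (4·I_{2,0} − I_{1,0})/3, solve for I_{2,0}:
4·I_{2,0} = 3·1.063335 + 0.862048 = 4.052053
I_{2,0} = 1.013013

1.0130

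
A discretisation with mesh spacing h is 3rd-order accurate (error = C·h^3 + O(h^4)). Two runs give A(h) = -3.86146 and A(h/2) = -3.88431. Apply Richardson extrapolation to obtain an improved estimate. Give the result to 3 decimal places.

The leading error scales as h^3; refining by a factor of 2 reduces it by 2^3 = 8.
Extrapolated value = (8·A(h/2) − A(h)) / (8 − 1)
= (8·(-3.88431) − (-3.86146)) / 7
= -27.21302 / 7 = -3.88757

-3.888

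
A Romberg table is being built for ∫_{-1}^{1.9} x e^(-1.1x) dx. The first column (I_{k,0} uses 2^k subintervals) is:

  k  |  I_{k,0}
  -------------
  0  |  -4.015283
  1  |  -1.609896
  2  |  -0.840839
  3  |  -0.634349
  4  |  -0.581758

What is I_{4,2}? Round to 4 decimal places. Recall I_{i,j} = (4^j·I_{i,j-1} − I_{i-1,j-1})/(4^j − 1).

I_{3,1} = (4·(-0.634349) − (-0.840839)) / 3 = -0.565519
I_{4,1} = -0.581758 + (-0.581758 − (-0.634349))/3 = -0.564228
I_{4,2} = (16·(-0.564228) − (-0.565519)) / 15 = -0.564142

-0.5641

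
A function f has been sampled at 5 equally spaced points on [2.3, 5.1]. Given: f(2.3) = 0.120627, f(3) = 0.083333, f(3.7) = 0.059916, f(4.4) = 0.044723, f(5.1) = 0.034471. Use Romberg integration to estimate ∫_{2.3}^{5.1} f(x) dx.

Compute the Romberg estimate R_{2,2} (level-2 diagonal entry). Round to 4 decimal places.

R_{0,0} (trapezoid, 1 panel, h=2.8000): 0.217137
R_{1,0} (trapezoid, 2 panels, h=1.4000): 0.192451
R_{2,0} (trapezoid, 4 panels, h=0.7000): 0.185865
R_{1,1} = 0.192451 + (0.192451 − 0.217137)/3 = 0.184222
R_{2,1} = 0.185865 + (0.185865 − 0.192451)/3 = 0.183670
R_{2,2} = 0.183670 + (0.183670 − 0.184222)/15 = 0.183633

0.1836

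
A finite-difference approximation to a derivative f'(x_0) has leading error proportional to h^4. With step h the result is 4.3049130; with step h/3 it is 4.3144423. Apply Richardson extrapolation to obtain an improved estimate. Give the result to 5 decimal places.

4.31456

Extrapolated value = (81·A(h/3) − A(h)) / (81 − 1)
= (81·4.3144423 − 4.3049130) / 80
= 345.1649133 / 80 = 4.3145614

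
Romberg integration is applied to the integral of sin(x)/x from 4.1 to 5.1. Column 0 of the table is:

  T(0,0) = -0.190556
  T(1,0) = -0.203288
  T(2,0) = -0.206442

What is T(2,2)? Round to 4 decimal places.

Richardson extrapolation on the trapezoidal column (denominator 4−1=3):
T(1,1) = -0.203288 + (-0.203288 − (-0.190556))/3 = -0.207532
T(2,1) = -0.206442 + (-0.206442 − (-0.203288))/3 = -0.207493
T(2,2) = (16·(-0.207493) − (-0.207532)) / 15 = -0.207490
(Column j=1 coincides with Simpson's rule on the same nodes.)

-0.2075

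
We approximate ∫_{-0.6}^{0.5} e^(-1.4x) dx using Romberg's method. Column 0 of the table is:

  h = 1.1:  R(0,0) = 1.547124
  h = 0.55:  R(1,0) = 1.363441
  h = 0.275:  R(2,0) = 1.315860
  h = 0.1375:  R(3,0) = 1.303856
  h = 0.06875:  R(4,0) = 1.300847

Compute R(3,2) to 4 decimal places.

1.2998

Richardson extrapolation on the trapezoidal column (denominator 4−1=3):
R(2,1) = 1.315860 + (1.315860 − 1.363441)/3 = 1.300000
R(3,1) = 1.303856 + (1.303856 − 1.315860)/3 = 1.299855
R(3,2) = 1.299855 + (1.299855 − 1.300000)/15 = 1.299845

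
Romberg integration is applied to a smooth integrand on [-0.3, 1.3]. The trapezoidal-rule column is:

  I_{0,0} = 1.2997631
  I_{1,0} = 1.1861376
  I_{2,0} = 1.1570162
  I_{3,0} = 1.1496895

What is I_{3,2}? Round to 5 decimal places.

1.14724

Richardson extrapolation on the trapezoidal column (denominator 4−1=3):
I_{2,1} = (4·1.1570162 − 1.1861376) / 3 = 1.1473091
I_{3,1} = 1.1496895 + (1.1496895 − 1.1570162)/3 = 1.1472473
I_{3,2} = (16·1.1472473 − 1.1473091) / 15 = 1.1472432
(Column j=1 coincides with Simpson's rule on the same nodes.)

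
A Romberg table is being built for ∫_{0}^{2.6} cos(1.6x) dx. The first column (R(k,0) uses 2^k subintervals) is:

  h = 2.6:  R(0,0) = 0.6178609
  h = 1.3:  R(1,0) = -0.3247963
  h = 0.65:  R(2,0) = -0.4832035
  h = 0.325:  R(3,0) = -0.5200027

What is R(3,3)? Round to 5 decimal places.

Richardson extrapolation on the trapezoidal column (denominator 4−1=3):
R(1,1) = -0.3247963 + (-0.3247963 − 0.6178609)/3 = -0.6390154
R(2,1) = (4·(-0.4832035) − (-0.3247963)) / 3 = -0.5360059
R(3,1) = (4·(-0.5200027) − (-0.4832035)) / 3 = -0.5322691
R(2,2) = -0.5360059 + (-0.5360059 − (-0.6390154))/15 = -0.5291386
R(3,2) = -0.5322691 + (-0.5322691 − (-0.5360059))/15 = -0.5320200
R(3,3) = (64·(-0.5320200) − (-0.5291386)) / 63 = -0.5320657

-0.53207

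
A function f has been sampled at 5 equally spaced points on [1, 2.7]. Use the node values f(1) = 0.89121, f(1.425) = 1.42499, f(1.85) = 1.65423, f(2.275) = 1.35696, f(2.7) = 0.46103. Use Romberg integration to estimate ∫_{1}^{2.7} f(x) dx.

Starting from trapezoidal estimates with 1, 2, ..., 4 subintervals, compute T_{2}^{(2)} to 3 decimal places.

T_{0}^{(0)} (trapezoid, 1 panel, h=1.7000): 1.14940
T_{1}^{(0)} (trapezoid, 2 panels, h=0.8500): 1.98080
T_{2}^{(0)} (trapezoid, 4 panels, h=0.4250): 2.17273
T_{1}^{(1)} = 1.98080 + (1.98080 − 1.14940)/3 = 2.25793
T_{2}^{(1)} = 2.17273 + (2.17273 − 1.98080)/3 = 2.23671
T_{2}^{(2)} = 2.23671 + (2.23671 − 2.25793)/15 = 2.23530

2.235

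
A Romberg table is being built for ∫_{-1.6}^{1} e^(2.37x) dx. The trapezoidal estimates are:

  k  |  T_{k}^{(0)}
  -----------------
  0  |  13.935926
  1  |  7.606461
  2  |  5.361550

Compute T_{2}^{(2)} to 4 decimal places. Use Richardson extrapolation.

4.5544

Richardson extrapolation on the trapezoidal column (denominator 4−1=3):
T_{1}^{(1)} = 7.606461 + (7.606461 − 13.935926)/3 = 5.496639
T_{2}^{(1)} = (4·5.361550 − 7.606461) / 3 = 4.613246
T_{2}^{(2)} = 4.613246 + (4.613246 − 5.496639)/15 = 4.554353
(Column j=1 coincides with Simpson's rule on the same nodes.)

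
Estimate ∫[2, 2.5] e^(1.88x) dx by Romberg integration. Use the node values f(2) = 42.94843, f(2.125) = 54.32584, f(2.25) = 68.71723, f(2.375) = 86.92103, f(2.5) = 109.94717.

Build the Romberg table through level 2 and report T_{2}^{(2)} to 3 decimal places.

35.638

T_{0}^{(0)} (trapezoid, 1 panel, h=0.5000): 38.22390
T_{1}^{(0)} (trapezoid, 2 panels, h=0.2500): 36.29126
T_{2}^{(0)} (trapezoid, 4 panels, h=0.1250): 35.80149
T_{1}^{(1)} = 36.29126 + (36.29126 − 38.22390)/3 = 35.64705
T_{2}^{(1)} = 35.80149 + (35.80149 − 36.29126)/3 = 35.63823
T_{2}^{(2)} = 35.63823 + (35.63823 − 35.64705)/15 = 35.63764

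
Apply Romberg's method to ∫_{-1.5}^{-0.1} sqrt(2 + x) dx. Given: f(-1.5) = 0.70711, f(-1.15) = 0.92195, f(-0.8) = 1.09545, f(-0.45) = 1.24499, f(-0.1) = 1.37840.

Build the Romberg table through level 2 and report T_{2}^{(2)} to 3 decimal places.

T_{0}^{(0)} (trapezoid, 1 panel, h=1.4000): 1.45986
T_{1}^{(0)} (trapezoid, 2 panels, h=0.7000): 1.49674
T_{2}^{(0)} (trapezoid, 4 panels, h=0.3500): 1.50680
T_{1}^{(1)} = 1.49674 + (1.49674 − 1.45986)/3 = 1.50903
T_{2}^{(1)} = 1.50680 + (1.50680 − 1.49674)/3 = 1.51015
T_{2}^{(2)} = 1.51015 + (1.51015 − 1.50903)/15 = 1.51022

1.510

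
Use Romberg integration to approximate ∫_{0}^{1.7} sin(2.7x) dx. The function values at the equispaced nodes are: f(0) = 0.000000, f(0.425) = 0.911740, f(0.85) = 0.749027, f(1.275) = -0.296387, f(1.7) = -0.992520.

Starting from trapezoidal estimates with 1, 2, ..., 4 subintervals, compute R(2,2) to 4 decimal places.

0.4105

R(0,0) (trapezoid, 1 panel, h=1.7000): -0.843642
R(1,0) (trapezoid, 2 panels, h=0.8500): 0.214852
R(2,0) (trapezoid, 4 panels, h=0.4250): 0.368951
R(1,1) = 0.214852 + (0.214852 − (-0.843642))/3 = 0.567683
R(2,1) = 0.368951 + (0.368951 − 0.214852)/3 = 0.420317
R(2,2) = 0.420317 + (0.420317 − 0.567683)/15 = 0.410493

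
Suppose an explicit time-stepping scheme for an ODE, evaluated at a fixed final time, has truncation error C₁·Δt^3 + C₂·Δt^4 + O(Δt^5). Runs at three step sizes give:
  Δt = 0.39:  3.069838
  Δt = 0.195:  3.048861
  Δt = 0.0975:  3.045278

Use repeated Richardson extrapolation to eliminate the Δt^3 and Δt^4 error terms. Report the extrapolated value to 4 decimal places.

3.0447

First eliminate the Δt^3 term (factor 2^3 = 8):
  B₁ = (8·3.048861 − 3.069838)/7 = 3.045864
  B₂ = (8·3.045278 − 3.048861)/7 = 3.044766
Then eliminate the Δt^4 term (factor 2^4 = 16):
  (16·3.044766 − 3.045864)/15 = 3.044693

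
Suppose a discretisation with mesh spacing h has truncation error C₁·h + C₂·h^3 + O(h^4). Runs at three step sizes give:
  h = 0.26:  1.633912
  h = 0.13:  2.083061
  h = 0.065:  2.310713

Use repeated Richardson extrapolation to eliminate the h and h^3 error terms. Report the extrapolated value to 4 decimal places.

First eliminate the h term (factor 2^1 = 2):
  B₁ = (2·2.083061 − 1.633912)/1 = 2.532210
  B₂ = (2·2.310713 − 2.083061)/1 = 2.538365
Then eliminate the h^3 term (factor 2^3 = 8):
  (8·2.538365 − 2.532210)/7 = 2.539244

2.5392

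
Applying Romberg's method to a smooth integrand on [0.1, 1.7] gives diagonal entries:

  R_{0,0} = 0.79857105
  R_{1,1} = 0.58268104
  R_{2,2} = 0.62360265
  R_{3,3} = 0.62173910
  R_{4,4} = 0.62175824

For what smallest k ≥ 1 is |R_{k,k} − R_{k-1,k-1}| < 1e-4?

|R_{1,1} − R_{0,0}| = 0.21589001 ≥ 1e-4
|R_{2,2} − R_{1,1}| = 0.04092161 ≥ 1e-4
|R_{3,3} − R_{2,2}| = 0.00186355 ≥ 1e-4
|R_{4,4} − R_{3,3}| = 0.00001914 < 1e-4

k = 4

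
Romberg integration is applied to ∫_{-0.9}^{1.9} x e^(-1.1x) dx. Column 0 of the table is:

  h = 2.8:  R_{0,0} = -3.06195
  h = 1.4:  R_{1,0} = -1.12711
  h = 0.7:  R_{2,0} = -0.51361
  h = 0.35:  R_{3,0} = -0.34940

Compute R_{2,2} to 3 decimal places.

Richardson extrapolation on the trapezoidal column (denominator 4−1=3):
R_{1,1} = -1.12711 + (-1.12711 − (-3.06195))/3 = -0.48216
R_{2,1} = -0.51361 + (-0.51361 − (-1.12711))/3 = -0.30911
R_{2,2} = (16·(-0.30911) − (-0.48216)) / 15 = -0.29757

-0.298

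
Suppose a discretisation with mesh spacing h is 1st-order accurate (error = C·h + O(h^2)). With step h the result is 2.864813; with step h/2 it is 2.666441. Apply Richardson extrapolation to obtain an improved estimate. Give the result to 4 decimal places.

2.4681

The leading error scales as h; refining by a factor of 2 reduces it by 2^1 = 2.
Extrapolated value = (2·A(h/2) − A(h)) / (2 − 1)
= (2·2.666441 − 2.864813) / 1
= 2.468069 / 1 = 2.468069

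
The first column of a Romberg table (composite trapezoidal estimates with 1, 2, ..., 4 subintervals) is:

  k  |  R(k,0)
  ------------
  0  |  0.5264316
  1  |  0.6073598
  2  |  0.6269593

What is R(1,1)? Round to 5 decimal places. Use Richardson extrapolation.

0.63434

R(1,1) = (4·0.6073598 − 0.5264316) / 3 = 0.6343359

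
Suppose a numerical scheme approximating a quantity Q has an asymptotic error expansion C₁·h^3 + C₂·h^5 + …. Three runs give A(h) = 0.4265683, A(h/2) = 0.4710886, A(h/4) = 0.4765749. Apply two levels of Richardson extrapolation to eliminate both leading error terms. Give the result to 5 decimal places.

First eliminate the h^3 term (factor 2^3 = 8):
  B₁ = (8·0.4710886 − 0.4265683)/7 = 0.4774486
  B₂ = (8·0.4765749 − 0.4710886)/7 = 0.4773587
Then eliminate the h^5 term (factor 2^5 = 32):
  (32·0.4773587 − 0.4774486)/31 = 0.4773558

0.47736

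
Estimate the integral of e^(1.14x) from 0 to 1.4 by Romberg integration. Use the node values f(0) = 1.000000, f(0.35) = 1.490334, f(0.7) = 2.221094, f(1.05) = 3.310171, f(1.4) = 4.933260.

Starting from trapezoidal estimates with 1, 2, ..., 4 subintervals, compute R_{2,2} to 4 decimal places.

R_{0,0} (trapezoid, 1 panel, h=1.4000): 4.153282
R_{1,0} (trapezoid, 2 panels, h=0.7000): 3.631407
R_{2,0} (trapezoid, 4 panels, h=0.3500): 3.495880
R_{1,1} = 3.631407 + (3.631407 − 4.153282)/3 = 3.457449
R_{2,1} = 3.495880 + (3.495880 − 3.631407)/3 = 3.450704
R_{2,2} = 3.450704 + (3.450704 − 3.457449)/15 = 3.450254

3.4503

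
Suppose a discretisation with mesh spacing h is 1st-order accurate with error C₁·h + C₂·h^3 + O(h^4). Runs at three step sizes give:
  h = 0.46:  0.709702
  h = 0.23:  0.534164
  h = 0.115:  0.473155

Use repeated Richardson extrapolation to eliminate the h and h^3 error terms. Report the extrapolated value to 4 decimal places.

0.4198

First eliminate the h term (factor 2^1 = 2):
  B₁ = (2·0.534164 − 0.709702)/1 = 0.358626
  B₂ = (2·0.473155 − 0.534164)/1 = 0.412146
Then eliminate the h^3 term (factor 2^3 = 8):
  (8·0.412146 − 0.358626)/7 = 0.419792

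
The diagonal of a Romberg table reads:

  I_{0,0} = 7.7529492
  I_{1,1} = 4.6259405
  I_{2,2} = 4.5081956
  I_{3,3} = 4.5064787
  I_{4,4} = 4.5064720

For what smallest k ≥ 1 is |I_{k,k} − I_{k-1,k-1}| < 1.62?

|I_{1,1} − I_{0,0}| = 3.1270087 ≥ 1.62
|I_{2,2} − I_{1,1}| = 0.1177449 < 1.62

k = 2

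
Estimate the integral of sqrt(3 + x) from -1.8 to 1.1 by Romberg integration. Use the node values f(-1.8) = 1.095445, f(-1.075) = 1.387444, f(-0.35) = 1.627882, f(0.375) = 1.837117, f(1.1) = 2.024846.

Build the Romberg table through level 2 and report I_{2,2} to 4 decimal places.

I_{0,0} (trapezoid, 1 panel, h=2.9000): 4.524422
I_{1,0} (trapezoid, 2 panels, h=1.4500): 4.622640
I_{2,0} (trapezoid, 4 panels, h=0.7250): 4.649127
I_{1,1} = 4.622640 + (4.622640 − 4.524422)/3 = 4.655379
I_{2,1} = 4.649127 + (4.649127 − 4.622640)/3 = 4.657956
I_{2,2} = 4.657956 + (4.657956 − 4.655379)/15 = 4.658128

4.6581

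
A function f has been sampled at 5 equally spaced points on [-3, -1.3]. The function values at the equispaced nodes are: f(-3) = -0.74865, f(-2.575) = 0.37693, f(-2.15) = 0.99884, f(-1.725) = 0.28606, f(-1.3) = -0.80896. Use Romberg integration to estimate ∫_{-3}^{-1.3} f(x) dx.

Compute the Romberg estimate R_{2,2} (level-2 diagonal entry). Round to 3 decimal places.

R_{0,0} (trapezoid, 1 panel, h=1.7000): -1.32397
R_{1,0} (trapezoid, 2 panels, h=0.8500): 0.18703
R_{2,0} (trapezoid, 4 panels, h=0.4250): 0.37529
R_{1,1} = 0.18703 + (0.18703 − (-1.32397))/3 = 0.69070
R_{2,1} = 0.37529 + (0.37529 − 0.18703)/3 = 0.43804
R_{2,2} = 0.43804 + (0.43804 − 0.69070)/15 = 0.42120

0.421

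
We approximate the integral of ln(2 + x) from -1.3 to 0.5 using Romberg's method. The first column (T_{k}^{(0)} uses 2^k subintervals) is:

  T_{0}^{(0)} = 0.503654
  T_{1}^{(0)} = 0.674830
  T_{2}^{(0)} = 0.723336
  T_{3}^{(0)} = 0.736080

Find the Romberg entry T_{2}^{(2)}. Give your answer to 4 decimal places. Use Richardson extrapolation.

Richardson extrapolation on the trapezoidal column (denominator 4−1=3):
T_{1}^{(1)} = (4·0.674830 − 0.503654) / 3 = 0.731889
T_{2}^{(1)} = 0.723336 + (0.723336 − 0.674830)/3 = 0.739505
T_{2}^{(2)} = 0.739505 + (0.739505 − 0.731889)/15 = 0.740013
(Column j=1 coincides with Simpson's rule on the same nodes.)

0.7400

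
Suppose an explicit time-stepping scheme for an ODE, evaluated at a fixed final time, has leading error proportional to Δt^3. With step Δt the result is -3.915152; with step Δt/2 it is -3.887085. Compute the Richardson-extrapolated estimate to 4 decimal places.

-3.8831

Extrapolated value = (8·A(Δt/2) − A(Δt)) / (8 − 1)
= (8·(-3.887085) − (-3.915152)) / 7
= -27.181528 / 7 = -3.883075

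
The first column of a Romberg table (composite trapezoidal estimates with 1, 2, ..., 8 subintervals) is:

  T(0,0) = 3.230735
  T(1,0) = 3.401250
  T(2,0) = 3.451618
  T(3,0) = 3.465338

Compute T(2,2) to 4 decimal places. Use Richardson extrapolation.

3.4691

T(1,1) = 3.401250 + (3.401250 − 3.230735)/3 = 3.458088
T(2,1) = 3.451618 + (3.451618 − 3.401250)/3 = 3.468407
T(2,2) = (16·3.468407 − 3.458088) / 15 = 3.469095
(Column j=1 coincides with Simpson's rule on the same nodes.)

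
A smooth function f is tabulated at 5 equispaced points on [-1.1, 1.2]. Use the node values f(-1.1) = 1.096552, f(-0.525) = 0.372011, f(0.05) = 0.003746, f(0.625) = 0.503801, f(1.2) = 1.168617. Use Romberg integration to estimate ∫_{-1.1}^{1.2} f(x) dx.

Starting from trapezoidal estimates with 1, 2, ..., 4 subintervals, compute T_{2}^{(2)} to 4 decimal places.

1.1226

T_{0}^{(0)} (trapezoid, 1 panel, h=2.3000): 2.604944
T_{1}^{(0)} (trapezoid, 2 panels, h=1.1500): 1.306780
T_{2}^{(0)} (trapezoid, 4 panels, h=0.5750): 1.156982
T_{1}^{(1)} = 1.306780 + (1.306780 − 2.604944)/3 = 0.874059
T_{2}^{(1)} = 1.156982 + (1.156982 − 1.306780)/3 = 1.107049
T_{2}^{(2)} = 1.107049 + (1.107049 − 0.874059)/15 = 1.122582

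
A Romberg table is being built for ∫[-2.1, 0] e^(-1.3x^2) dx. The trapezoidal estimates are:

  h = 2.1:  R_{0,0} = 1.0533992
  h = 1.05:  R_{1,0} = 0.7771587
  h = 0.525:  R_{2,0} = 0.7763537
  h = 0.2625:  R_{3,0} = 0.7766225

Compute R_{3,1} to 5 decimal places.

R_{3,1} = 0.7766225 + (0.7766225 − 0.7763537)/3 = 0.7767121

0.77671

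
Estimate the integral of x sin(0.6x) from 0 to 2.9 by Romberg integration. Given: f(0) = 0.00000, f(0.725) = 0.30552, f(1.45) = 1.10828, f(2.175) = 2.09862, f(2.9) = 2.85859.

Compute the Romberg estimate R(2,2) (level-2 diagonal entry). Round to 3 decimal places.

3.552

R(0,0) (trapezoid, 1 panel, h=2.9000): 4.14496
R(1,0) (trapezoid, 2 panels, h=1.4500): 3.67948
R(2,0) (trapezoid, 4 panels, h=0.7250): 3.58274
R(1,1) = 3.67948 + (3.67948 − 4.14496)/3 = 3.52432
R(2,1) = 3.58274 + (3.58274 − 3.67948)/3 = 3.55049
R(2,2) = 3.55049 + (3.55049 − 3.52432)/15 = 3.55223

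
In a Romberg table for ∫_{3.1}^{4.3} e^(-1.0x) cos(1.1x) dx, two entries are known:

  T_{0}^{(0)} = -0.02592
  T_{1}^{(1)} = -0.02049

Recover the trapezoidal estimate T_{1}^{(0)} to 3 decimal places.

From T_{1}^{(1)} = (4·T_{1}^{(0)} − T_{0}^{(0)})/3, solve for T_{1}^{(0)}:
4·T_{1}^{(0)} = 3·(-0.02049) + (-0.02592) = -0.08739
T_{1}^{(0)} = -0.02185

-0.022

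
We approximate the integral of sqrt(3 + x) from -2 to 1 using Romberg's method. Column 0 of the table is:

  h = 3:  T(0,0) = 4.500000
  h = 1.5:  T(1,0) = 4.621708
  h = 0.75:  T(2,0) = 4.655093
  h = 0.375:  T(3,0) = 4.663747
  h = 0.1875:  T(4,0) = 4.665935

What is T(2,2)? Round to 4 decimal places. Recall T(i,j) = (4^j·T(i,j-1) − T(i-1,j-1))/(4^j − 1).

4.6665

T(1,1) = 4.621708 + (4.621708 − 4.500000)/3 = 4.662277
T(2,1) = (4·4.655093 − 4.621708) / 3 = 4.666221
T(2,2) = (16·4.666221 − 4.662277) / 15 = 4.666484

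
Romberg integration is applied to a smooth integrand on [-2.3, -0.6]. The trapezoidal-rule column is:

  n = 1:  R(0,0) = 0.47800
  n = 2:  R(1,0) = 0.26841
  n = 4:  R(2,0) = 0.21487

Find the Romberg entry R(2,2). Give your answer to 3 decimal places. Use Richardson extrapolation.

Richardson extrapolation on the trapezoidal column (denominator 4−1=3):
R(1,1) = 0.26841 + (0.26841 − 0.47800)/3 = 0.19855
R(2,1) = (4·0.21487 − 0.26841) / 3 = 0.19702
R(2,2) = 0.19702 + (0.19702 − 0.19855)/15 = 0.19692
(Column j=1 coincides with Simpson's rule on the same nodes.)

0.197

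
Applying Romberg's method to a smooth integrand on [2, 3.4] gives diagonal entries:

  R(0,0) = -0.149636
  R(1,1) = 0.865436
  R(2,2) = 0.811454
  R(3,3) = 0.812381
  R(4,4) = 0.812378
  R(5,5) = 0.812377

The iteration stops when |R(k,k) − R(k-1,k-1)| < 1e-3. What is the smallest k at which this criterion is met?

|R(1,1) − R(0,0)| = 1.015072 ≥ 1e-3
|R(2,2) − R(1,1)| = 0.053982 ≥ 1e-3
|R(3,3) − R(2,2)| = 0.000927 < 1e-3

k = 3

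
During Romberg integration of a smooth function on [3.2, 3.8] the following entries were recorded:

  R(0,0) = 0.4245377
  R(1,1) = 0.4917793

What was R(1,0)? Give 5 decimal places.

From R(1,1) = (4·R(1,0) − R(0,0))/3, solve for R(1,0):
4·R(1,0) = 3·0.4917793 + 0.4245377 = 1.8998756
R(1,0) = 0.4749689

0.47497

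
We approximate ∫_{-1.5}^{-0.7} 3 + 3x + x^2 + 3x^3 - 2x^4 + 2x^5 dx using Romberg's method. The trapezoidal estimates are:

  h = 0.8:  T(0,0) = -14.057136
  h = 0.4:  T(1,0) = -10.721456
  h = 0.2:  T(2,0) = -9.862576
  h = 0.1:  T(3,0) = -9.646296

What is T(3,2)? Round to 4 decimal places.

-9.5741

T(2,1) = (4·(-9.862576) − (-10.721456)) / 3 = -9.576283
T(3,1) = (4·(-9.646296) − (-9.862576)) / 3 = -9.574203
T(3,2) = (16·(-9.574203) − (-9.576283)) / 15 = -9.574064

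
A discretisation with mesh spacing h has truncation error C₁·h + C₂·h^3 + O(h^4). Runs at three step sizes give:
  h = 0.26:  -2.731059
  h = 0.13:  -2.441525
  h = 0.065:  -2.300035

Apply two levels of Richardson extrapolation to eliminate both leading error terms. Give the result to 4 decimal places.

First eliminate the h term (factor 2^1 = 2):
  B₁ = (2·(-2.441525) − (-2.731059))/1 = -2.151991
  B₂ = (2·(-2.300035) − (-2.441525))/1 = -2.158545
Then eliminate the h^3 term (factor 2^3 = 8):
  (8·(-2.158545) − (-2.151991))/7 = -2.159481

-2.1595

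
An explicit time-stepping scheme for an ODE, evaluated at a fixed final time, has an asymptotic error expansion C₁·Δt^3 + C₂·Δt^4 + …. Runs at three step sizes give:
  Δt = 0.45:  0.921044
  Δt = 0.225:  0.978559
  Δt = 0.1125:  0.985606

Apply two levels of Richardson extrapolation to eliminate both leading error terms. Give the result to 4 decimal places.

0.9866

First eliminate the Δt^3 term (factor 2^3 = 8):
  B₁ = (8·0.978559 − 0.921044)/7 = 0.986775
  B₂ = (8·0.985606 − 0.978559)/7 = 0.986613
Then eliminate the Δt^4 term (factor 2^4 = 16):
  (16·0.986613 − 0.986775)/15 = 0.986602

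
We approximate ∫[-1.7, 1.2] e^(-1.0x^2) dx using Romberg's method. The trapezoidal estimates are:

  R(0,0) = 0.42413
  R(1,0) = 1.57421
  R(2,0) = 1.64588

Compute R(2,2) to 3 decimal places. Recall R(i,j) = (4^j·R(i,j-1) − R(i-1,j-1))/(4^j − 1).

Richardson extrapolation on the trapezoidal column (denominator 4−1=3):
R(1,1) = (4·1.57421 − 0.42413) / 3 = 1.95757
R(2,1) = 1.64588 + (1.64588 − 1.57421)/3 = 1.66977
R(2,2) = 1.66977 + (1.66977 − 1.95757)/15 = 1.65058

1.651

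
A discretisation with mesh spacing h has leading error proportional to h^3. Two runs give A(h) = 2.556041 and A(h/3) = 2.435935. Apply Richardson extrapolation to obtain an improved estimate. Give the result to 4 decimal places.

2.4313

The leading error scales as h^3; refining by a factor of 3 reduces it by 3^3 = 27.
Extrapolated value = (27·A(h/3) − A(h)) / (27 − 1)
= (27·2.435935 − 2.556041) / 26
= 63.214204 / 26 = 2.431316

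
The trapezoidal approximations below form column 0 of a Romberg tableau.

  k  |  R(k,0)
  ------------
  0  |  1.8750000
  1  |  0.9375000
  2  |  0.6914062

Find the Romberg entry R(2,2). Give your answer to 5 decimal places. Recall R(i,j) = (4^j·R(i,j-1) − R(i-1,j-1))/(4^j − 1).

Richardson extrapolation on the trapezoidal column (denominator 4−1=3):
R(1,1) = 0.9375000 + (0.9375000 − 1.8750000)/3 = 0.6250000
R(2,1) = (4·0.6914062 − 0.9375000) / 3 = 0.6093749
R(2,2) = 0.6093749 + (0.6093749 − 0.6250000)/15 = 0.6083332

0.60833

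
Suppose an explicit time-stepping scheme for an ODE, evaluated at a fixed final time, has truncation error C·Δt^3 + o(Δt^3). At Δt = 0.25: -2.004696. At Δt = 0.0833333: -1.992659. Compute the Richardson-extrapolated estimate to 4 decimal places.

-1.9922

Extrapolated value = (27·A(Δt/3) − A(Δt)) / (27 − 1)
= (27·(-1.992659) − (-2.004696)) / 26
= -51.797097 / 26 = -1.992196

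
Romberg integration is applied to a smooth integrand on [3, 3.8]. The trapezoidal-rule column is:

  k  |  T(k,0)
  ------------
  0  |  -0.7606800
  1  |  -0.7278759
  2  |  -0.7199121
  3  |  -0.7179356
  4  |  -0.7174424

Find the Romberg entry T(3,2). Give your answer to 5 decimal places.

Richardson extrapolation on the trapezoidal column (denominator 4−1=3):
T(2,1) = (4·(-0.7199121) − (-0.7278759)) / 3 = -0.7172575
T(3,1) = (4·(-0.7179356) − (-0.7199121)) / 3 = -0.7172768
T(3,2) = (16·(-0.7172768) − (-0.7172575)) / 15 = -0.7172781

-0.71728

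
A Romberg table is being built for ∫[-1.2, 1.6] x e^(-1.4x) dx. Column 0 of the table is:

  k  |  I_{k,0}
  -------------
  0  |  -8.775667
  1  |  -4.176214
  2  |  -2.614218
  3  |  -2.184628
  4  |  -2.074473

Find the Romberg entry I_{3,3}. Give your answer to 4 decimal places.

-2.0377

Richardson extrapolation on the trapezoidal column (denominator 4−1=3):
I_{1,1} = (4·(-4.176214) − (-8.775667)) / 3 = -2.643063
I_{2,1} = (4·(-2.614218) − (-4.176214)) / 3 = -2.093553
I_{3,1} = -2.184628 + (-2.184628 − (-2.614218))/3 = -2.041431
I_{2,2} = -2.093553 + (-2.093553 − (-2.643063))/15 = -2.056919
I_{3,2} = -2.041431 + (-2.041431 − (-2.093553))/15 = -2.037956
I_{3,3} = -2.037956 + (-2.037956 − (-2.056919))/63 = -2.037655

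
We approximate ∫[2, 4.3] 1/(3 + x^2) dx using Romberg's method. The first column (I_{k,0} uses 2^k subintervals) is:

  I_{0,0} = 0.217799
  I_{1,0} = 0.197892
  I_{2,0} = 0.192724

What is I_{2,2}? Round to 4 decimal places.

I_{1,1} = 0.197892 + (0.197892 − 0.217799)/3 = 0.191256
I_{2,1} = (4·0.192724 − 0.197892) / 3 = 0.191001
I_{2,2} = (16·0.191001 − 0.191256) / 15 = 0.190984

0.1910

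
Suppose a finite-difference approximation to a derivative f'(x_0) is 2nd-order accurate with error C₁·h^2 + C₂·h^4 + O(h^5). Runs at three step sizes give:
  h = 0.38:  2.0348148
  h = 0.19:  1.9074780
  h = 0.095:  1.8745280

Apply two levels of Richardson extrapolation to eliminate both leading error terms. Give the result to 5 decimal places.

First eliminate the h^2 term (factor 2^2 = 4):
  B₁ = (4·1.9074780 − 2.0348148)/3 = 1.8650324
  B₂ = (4·1.8745280 − 1.9074780)/3 = 1.8635447
Then eliminate the h^4 term (factor 2^4 = 16):
  (16·1.8635447 − 1.8650324)/15 = 1.8634455

1.86345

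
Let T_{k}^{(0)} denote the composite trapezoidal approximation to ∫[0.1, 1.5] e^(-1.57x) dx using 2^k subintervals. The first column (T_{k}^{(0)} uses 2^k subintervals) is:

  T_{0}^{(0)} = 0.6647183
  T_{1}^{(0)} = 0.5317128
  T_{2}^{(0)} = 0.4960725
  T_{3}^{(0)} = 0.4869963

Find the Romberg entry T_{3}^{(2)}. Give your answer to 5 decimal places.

0.48396

Richardson extrapolation on the trapezoidal column (denominator 4−1=3):
T_{2}^{(1)} = 0.4960725 + (0.4960725 − 0.5317128)/3 = 0.4841924
T_{3}^{(1)} = 0.4869963 + (0.4869963 − 0.4960725)/3 = 0.4839709
T_{3}^{(2)} = 0.4839709 + (0.4839709 − 0.4841924)/15 = 0.4839561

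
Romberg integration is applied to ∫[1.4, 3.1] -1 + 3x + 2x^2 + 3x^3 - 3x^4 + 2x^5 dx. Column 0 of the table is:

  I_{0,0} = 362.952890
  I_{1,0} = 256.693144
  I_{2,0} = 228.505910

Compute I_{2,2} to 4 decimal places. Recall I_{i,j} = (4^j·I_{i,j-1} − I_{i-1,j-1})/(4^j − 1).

Richardson extrapolation on the trapezoidal column (denominator 4−1=3):
I_{1,1} = (4·256.693144 − 362.952890) / 3 = 221.273229
I_{2,1} = 228.505910 + (228.505910 − 256.693144)/3 = 219.110165
I_{2,2} = (16·219.110165 − 221.273229) / 15 = 218.965961

218.9660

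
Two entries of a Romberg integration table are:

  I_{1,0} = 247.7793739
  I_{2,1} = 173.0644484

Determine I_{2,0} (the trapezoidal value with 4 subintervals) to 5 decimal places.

From I_{2,1} = (4·I_{2,0} − I_{1,0})/3, solve for I_{2,0}:
4·I_{2,0} = 3·173.0644484 + 247.7793739 = 766.9727191
I_{2,0} = 191.7431798

191.74318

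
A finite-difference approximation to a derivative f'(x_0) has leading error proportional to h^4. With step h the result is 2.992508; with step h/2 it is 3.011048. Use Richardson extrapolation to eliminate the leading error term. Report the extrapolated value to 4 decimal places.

3.0123

The leading error scales as h^4; refining by a factor of 2 reduces it by 2^4 = 16.
Extrapolated value = (16·A(h/2) − A(h)) / (16 − 1)
= (16·3.011048 − 2.992508) / 15
= 45.184260 / 15 = 3.012284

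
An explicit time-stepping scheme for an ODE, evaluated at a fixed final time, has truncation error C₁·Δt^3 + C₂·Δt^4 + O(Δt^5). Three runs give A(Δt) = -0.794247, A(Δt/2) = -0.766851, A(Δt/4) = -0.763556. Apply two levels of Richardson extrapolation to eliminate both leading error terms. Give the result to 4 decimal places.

-0.7631

First eliminate the Δt^3 term (factor 2^3 = 8):
  B₁ = (8·(-0.766851) − (-0.794247))/7 = -0.762937
  B₂ = (8·(-0.763556) − (-0.766851))/7 = -0.763085
Then eliminate the Δt^4 term (factor 2^4 = 16):
  (16·(-0.763085) − (-0.762937))/15 = -0.763095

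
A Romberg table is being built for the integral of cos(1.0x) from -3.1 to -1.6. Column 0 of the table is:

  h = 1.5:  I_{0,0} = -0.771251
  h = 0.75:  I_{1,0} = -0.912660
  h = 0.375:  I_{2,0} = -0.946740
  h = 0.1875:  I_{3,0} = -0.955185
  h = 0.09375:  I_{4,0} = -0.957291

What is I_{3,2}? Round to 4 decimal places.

Richardson extrapolation on the trapezoidal column (denominator 4−1=3):
I_{2,1} = -0.946740 + (-0.946740 − (-0.912660))/3 = -0.958100
I_{3,1} = (4·(-0.955185) − (-0.946740)) / 3 = -0.958000
I_{3,2} = (16·(-0.958000) − (-0.958100)) / 15 = -0.957993

-0.9580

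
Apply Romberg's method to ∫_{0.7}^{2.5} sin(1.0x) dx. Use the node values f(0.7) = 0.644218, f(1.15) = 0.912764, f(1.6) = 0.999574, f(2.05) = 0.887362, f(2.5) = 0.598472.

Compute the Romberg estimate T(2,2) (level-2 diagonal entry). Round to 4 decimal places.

1.5660

T(0,0) (trapezoid, 1 panel, h=1.8000): 1.118421
T(1,0) (trapezoid, 2 panels, h=0.9000): 1.458827
T(2,0) (trapezoid, 4 panels, h=0.4500): 1.539470
T(1,1) = 1.458827 + (1.458827 − 1.118421)/3 = 1.572296
T(2,1) = 1.539470 + (1.539470 − 1.458827)/3 = 1.566351
T(2,2) = 1.566351 + (1.566351 − 1.572296)/15 = 1.565955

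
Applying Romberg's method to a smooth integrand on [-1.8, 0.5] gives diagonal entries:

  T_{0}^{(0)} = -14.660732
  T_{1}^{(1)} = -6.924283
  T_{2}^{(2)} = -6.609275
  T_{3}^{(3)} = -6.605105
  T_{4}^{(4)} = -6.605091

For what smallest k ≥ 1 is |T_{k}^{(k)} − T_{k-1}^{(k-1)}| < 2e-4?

k = 4

|T_{1}^{(1)} − T_{0}^{(0)}| = 7.736449 ≥ 2e-4
|T_{2}^{(2)} − T_{1}^{(1)}| = 0.315008 ≥ 2e-4
|T_{3}^{(3)} − T_{2}^{(2)}| = 0.004170 ≥ 2e-4
|T_{4}^{(4)} − T_{3}^{(3)}| = 0.000014 < 2e-4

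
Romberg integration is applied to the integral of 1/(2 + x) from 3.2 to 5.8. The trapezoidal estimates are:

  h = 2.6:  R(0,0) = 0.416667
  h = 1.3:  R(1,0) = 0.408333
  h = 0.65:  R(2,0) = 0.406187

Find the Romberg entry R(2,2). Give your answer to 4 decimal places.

0.4055

R(1,1) = (4·0.408333 − 0.416667) / 3 = 0.405555
R(2,1) = (4·0.406187 − 0.408333) / 3 = 0.405472
R(2,2) = (16·0.405472 − 0.405555) / 15 = 0.405466
(Column j=1 coincides with Simpson's rule on the same nodes.)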